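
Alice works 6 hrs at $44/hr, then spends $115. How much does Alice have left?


Calculate earnings:
6 x $44 = $264
Subtract spending:
$264 - $115 = $149

$149


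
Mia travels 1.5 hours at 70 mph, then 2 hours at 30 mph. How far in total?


Leg 1 distance:
70 x 1.5 = 105 miles
Leg 2 distance:
30 x 2 = 60 miles
Total distance:
105 + 60 = 165 miles

165 miles


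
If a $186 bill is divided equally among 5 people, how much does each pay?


Total bill: $186
Number of people: 5
Each pays: $186 / 5 = $37.20

$37.20


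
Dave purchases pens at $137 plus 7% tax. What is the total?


Calculate the tax:
7% of $137 = $9.59
Add tax to price:
$137 + $9.59 = $146.59

$146.59


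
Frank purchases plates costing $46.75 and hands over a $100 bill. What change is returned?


Start with the amount paid:
$100
Subtract the price:
$100 - $46.75 = $53.25

$53.25


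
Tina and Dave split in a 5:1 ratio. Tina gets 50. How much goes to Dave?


Find the multiplier:
50 / 5 = 10
Apply to Dave's share:
1 x 10 = 10

10


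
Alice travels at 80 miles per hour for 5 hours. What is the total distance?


Use the formula: distance = speed x time
Speed = 80 mph, Time = 5 hours
80 x 5 = 400 miles

400 miles


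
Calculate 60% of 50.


Convert percentage to decimal:
60% = 0.6
Multiply:
50 x 0.6 = 30

30


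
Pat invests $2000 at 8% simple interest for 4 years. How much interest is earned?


Use the formula I = P x R x T / 100
P x R x T = 2000 x 8 x 4 = 64000
I = 64000 / 100 = $640

$640


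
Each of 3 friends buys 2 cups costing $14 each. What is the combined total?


Cost per person:
2 x $14 = $28
Group total:
3 x $28 = $84

$84


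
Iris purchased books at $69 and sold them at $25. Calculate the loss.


Selling price = $25
Cost price = $69
Loss = cost price - selling price:
Loss = $69 - $25 = $44

$44


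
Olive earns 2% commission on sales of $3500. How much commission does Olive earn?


Convert rate to decimal:
2% = 0.02
Multiply by sales:
$3500 x 0.02 = $70

$70


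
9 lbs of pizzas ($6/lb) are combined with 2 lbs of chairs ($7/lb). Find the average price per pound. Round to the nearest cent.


Cost of pizzas:
9 x $6 = $54
Cost of chairs:
2 x $7 = $14
Total cost: $54 + $14 = $68
Total weight: 11 lbs
Average: $68 / 11 = $6.1818... ≈ $6.18/lb

$6.18/lb


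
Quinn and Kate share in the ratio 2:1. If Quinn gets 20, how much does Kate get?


Find the multiplier:
20 / 2 = 10
Apply to Kate's share:
1 x 10 = 10

10


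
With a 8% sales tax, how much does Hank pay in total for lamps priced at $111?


Calculate the tax:
8% of $111 = $8.88
Add tax to price:
$111 + $8.88 = $119.88

$119.88


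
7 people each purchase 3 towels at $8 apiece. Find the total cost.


Cost per person:
3 x $8 = $24
Group total:
7 x $24 = $168

$168


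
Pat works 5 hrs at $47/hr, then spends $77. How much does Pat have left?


Calculate earnings:
5 x $47 = $235
Subtract spending:
$235 - $77 = $158

$158


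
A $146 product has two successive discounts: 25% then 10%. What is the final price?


First discount:
25% of $146 = $36.50
Price after first discount:
$146 - $36.50 = $109.50
Second discount:
10% of $109.50 = $10.95
Final price:
$109.50 - $10.95 = $98.55

$98.55


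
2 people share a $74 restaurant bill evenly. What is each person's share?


Total bill: $74
Number of people: 2
Each pays: $74 / 2 = $37

$37


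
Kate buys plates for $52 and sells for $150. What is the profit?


Selling price = $150
Cost price = $52
Profit = selling price - cost price:
Profit = $150 - $52 = $98

$98


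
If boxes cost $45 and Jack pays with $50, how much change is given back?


Start with the amount paid:
$50
Subtract the price:
$50 - $45 = $5

$5


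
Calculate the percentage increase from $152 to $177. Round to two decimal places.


Find the absolute change:
|177 - 152| = 25
Divide by original and multiply by 100:
25 / 152 x 100 = 16.4473...% ≈ 16.45%

16.45%


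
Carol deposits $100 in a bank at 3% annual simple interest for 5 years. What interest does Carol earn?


Use the formula I = P x R x T / 100
P x R x T = 100 x 3 x 5 = 1500
I = 1500 / 100 = $15

$15


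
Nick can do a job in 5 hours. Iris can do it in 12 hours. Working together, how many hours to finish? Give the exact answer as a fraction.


Nick's rate: 1/5 of the job per hour
Iris's rate: 1/12 of the job per hour
Combined rate: 1/5 + 1/12 = 17/60 per hour
Time = 1 / (17/60) = 60/17 hours (≈ 3.53 hours)

60/17 hours


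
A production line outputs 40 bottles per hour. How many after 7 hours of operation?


Production rate: 40 bottles per hour
Time: 7 hours
Total: 40 x 7 = 280 bottles

280 bottles


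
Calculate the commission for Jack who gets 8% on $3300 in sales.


Convert rate to decimal:
8% = 0.08
Multiply by sales:
$3300 x 0.08 = $264

$264


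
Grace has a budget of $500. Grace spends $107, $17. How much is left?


Add up expenses:
$107 + $17 = $124
Subtract from budget:
$500 - $124 = $376

$376


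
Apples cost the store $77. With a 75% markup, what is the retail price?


Calculate the markup amount:
75% of $77 = $57.75
Add to cost:
$77 + $57.75 = $134.75

$134.75


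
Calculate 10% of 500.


Convert percentage to decimal:
10% = 0.1
Multiply:
500 x 0.1 = 50

50


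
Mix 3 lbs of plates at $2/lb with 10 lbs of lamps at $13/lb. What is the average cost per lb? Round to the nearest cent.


Cost of plates:
3 x $2 = $6
Cost of lamps:
10 x $13 = $130
Total cost: $6 + $130 = $136
Total weight: 13 lbs
Average: $136 / 13 = $10.4615... ≈ $10.46/lb

$10.46/lb


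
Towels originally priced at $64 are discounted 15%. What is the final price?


Calculate the discount amount:
15% of $64 = $9.60
Subtract from original:
$64 - $9.60 = $54.40

$54.40


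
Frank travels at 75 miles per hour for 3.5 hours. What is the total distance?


Use the formula: distance = speed x time
Speed = 75 mph, Time = 3.5 hours
75 x 3.5 = 262.5 miles

262.5 miles


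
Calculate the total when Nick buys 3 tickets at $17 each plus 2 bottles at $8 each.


Cost of tickets:
3 x $17 = $51
Cost of bottles:
2 x $8 = $16
Add both:
$51 + $16 = $67

$67


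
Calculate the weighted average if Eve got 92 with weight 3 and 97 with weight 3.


Weighted sum:
3 x 92 + 3 x 97 = 567
Total weight:
3 + 3 = 6
Weighted average:
567 / 6 = 94.5

94.5


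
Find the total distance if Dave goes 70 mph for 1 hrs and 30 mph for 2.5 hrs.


Leg 1 distance:
70 x 1 = 70 miles
Leg 2 distance:
30 x 2.5 = 75 miles
Total distance:
70 + 75 = 145 miles

145 miles


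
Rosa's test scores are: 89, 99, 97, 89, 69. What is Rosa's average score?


Add the scores:
89 + 99 + 97 + 89 + 69 = 443
Divide by the number of tests:
443 / 5 = 88.6

88.6


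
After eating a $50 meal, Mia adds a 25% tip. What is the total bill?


Calculate the tip:
25% of $50 = $12.50
Add tip to meal cost:
$50 + $12.50 = $62.50

$62.50


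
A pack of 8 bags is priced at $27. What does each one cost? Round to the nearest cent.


Total cost: $27
Number of items: 8
Unit price: $27 / 8 = $3.375 ≈ $3.38

$3.38


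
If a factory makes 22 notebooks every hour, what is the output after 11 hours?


Production rate: 22 notebooks per hour
Time: 11 hours
Total: 22 x 11 = 242 notebooks

242 notebooks


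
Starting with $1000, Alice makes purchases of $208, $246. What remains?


Add up expenses:
$208 + $246 = $454
Subtract from budget:
$1000 - $454 = $546

$546


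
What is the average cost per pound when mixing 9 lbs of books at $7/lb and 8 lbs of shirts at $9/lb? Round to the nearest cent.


Cost of books:
9 x $7 = $63
Cost of shirts:
8 x $9 = $72
Total cost: $63 + $72 = $135
Total weight: 17 lbs
Average: $135 / 17 = $7.9411... ≈ $7.94/lb

$7.94/lb


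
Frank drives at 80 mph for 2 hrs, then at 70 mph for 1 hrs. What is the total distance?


Leg 1 distance:
80 x 2 = 160 miles
Leg 2 distance:
70 x 1 = 70 miles
Total distance:
160 + 70 = 230 miles

230 miles


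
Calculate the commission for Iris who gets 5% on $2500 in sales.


Convert rate to decimal:
5% = 0.05
Multiply by sales:
$2500 x 0.05 = $125

$125


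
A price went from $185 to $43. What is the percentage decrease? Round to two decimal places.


Find the absolute change:
|43 - 185| = 142
Divide by original and multiply by 100:
142 / 185 x 100 = 76.7567...% ≈ 76.76%

76.76%


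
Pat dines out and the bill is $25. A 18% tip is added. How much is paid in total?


Calculate the tip:
18% of $25 = $4.50
Add tip to meal cost:
$25 + $4.50 = $29.50

$29.50


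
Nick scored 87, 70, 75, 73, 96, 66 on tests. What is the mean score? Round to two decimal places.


Add the scores:
87 + 70 + 75 + 73 + 96 + 66 = 467
Divide by the number of tests:
467 / 6 = 77.8333... ≈ 77.83

77.83


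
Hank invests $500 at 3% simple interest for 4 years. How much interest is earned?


Use the formula I = P x R x T / 100
P x R x T = 500 x 3 x 4 = 6000
I = 6000 / 100 = $60

$60


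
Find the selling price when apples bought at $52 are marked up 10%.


Calculate the markup amount:
10% of $52 = $5.20
Add to cost:
$52 + $5.20 = $57.20

$57.20


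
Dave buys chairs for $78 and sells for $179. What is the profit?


Selling price = $179
Cost price = $78
Profit = selling price - cost price:
Profit = $179 - $78 = $101

$101


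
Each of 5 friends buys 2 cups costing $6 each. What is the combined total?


Cost per person:
2 x $6 = $12
Group total:
5 x $12 = $60

$60


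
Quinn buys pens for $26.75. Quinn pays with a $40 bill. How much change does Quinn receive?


Start with the amount paid:
$40
Subtract the price:
$40 - $26.75 = $13.25

$13.25


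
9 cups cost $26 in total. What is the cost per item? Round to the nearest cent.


Total cost: $26
Number of items: 9
Unit price: $26 / 9 = $2.8888... ≈ $2.89

$2.89


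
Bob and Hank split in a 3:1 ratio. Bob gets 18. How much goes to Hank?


Find the multiplier:
18 / 3 = 6
Apply to Hank's share:
1 x 6 = 6

6


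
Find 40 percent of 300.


Convert percentage to decimal:
40% = 0.4
Multiply:
300 x 0.4 = 120

120


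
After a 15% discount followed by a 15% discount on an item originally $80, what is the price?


First discount:
15% of $80 = $12
Price after first discount:
$80 - $12 = $68
Second discount:
15% of $68 = $10.20
Final price:
$68 - $10.20 = $57.80

$57.80


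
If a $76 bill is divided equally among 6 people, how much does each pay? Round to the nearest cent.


Total bill: $76
Number of people: 6
Each pays: $76 / 6 = $12.6666... ≈ $12.67

$12.67


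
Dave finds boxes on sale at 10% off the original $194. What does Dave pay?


Calculate the discount amount:
10% of $194 = $19.40
Subtract from original:
$194 - $19.40 = $174.60

$174.60


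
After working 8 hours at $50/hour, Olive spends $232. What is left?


Calculate earnings:
8 x $50 = $400
Subtract spending:
$400 - $232 = $168

$168


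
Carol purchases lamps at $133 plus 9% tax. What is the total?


Calculate the tax:
9% of $133 = $11.97
Add tax to price:
$133 + $11.97 = $144.97

$144.97


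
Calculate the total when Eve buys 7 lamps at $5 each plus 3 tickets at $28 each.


Cost of lamps:
7 x $5 = $35
Cost of tickets:
3 x $28 = $84
Add both:
$35 + $84 = $119

$119


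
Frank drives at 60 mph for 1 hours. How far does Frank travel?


Use the formula: distance = speed x time
Speed = 60 mph, Time = 1 hours
60 x 1 = 60 miles

60 miles


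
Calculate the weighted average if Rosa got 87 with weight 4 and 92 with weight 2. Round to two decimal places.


Weighted sum:
4 x 87 + 2 x 92 = 532
Total weight:
4 + 2 = 6
Weighted average:
532 / 6 = 88.6666... ≈ 88.67

88.67


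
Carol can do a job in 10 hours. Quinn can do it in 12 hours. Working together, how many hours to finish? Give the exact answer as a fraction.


Carol's rate: 1/10 of the job per hour
Quinn's rate: 1/12 of the job per hour
Combined rate: 1/10 + 1/12 = 11/60 per hour
Time = 1 / (11/60) = 60/11 hours (≈ 5.45 hours)

60/11 hours


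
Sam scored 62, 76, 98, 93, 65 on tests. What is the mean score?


Add the scores:
62 + 76 + 98 + 93 + 65 = 394
Divide by the number of tests:
394 / 5 = 78.8

78.8


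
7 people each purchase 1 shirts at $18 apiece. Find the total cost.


Cost per person:
1 x $18 = $18
Group total:
7 x $18 = $126

$126


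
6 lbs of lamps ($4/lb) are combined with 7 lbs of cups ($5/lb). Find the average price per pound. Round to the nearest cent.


Cost of lamps:
6 x $4 = $24
Cost of cups:
7 x $5 = $35
Total cost: $24 + $35 = $59
Total weight: 13 lbs
Average: $59 / 13 = $4.5384... ≈ $4.54/lb

$4.54/lb


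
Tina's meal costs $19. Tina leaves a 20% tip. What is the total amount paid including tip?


Calculate the tip:
20% of $19 = $3.80
Add tip to meal cost:
$19 + $3.80 = $22.80

$22.80


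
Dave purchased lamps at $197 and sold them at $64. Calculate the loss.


Selling price = $64
Cost price = $197
Loss = cost price - selling price:
Loss = $197 - $64 = $133

$133


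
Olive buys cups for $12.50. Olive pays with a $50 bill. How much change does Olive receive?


Start with the amount paid:
$50
Subtract the price:
$50 - $12.50 = $37.50

$37.50


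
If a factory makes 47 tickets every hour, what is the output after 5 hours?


Production rate: 47 tickets per hour
Time: 5 hours
Total: 47 x 5 = 235 tickets

235 tickets


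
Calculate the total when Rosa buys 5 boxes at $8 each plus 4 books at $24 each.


Cost of boxes:
5 x $8 = $40
Cost of books:
4 x $24 = $96
Add both:
$40 + $96 = $136

$136


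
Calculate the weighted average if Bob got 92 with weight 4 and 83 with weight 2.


Weighted sum:
4 x 92 + 2 x 83 = 534
Total weight:
4 + 2 = 6
Weighted average:
534 / 6 = 89

89


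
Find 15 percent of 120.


Convert percentage to decimal:
15% = 0.15
Multiply:
120 x 0.15 = 18

18


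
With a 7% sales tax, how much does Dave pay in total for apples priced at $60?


Calculate the tax:
7% of $60 = $4.20
Add tax to price:
$60 + $4.20 = $64.20

$64.20


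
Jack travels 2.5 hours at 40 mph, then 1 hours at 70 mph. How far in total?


Leg 1 distance:
40 x 2.5 = 100 miles
Leg 2 distance:
70 x 1 = 70 miles
Total distance:
100 + 70 = 170 miles

170 miles


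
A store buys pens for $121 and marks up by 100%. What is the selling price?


Calculate the markup amount:
100% of $121 = $121
Add to cost:
$121 + $121 = $242

$242


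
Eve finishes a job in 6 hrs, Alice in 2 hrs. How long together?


Eve's rate: 1/6 of the job per hour
Alice's rate: 1/2 of the job per hour
Combined rate: 1/6 + 1/2 = 2/3 per hour
Time = 1 / (2/3) = 3/2 = 1.5 hours

1.5 hours


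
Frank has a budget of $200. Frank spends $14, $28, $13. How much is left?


Add up expenses:
$14 + $28 + $13 = $55
Subtract from budget:
$200 - $55 = $145

$145


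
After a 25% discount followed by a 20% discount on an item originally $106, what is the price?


First discount:
25% of $106 = $26.50
Price after first discount:
$106 - $26.50 = $79.50
Second discount:
20% of $79.50 = $15.90
Final price:
$79.50 - $15.90 = $63.60

$63.60


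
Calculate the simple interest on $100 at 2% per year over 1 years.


Use the formula I = P x R x T / 100
P x R x T = 100 x 2 x 1 = 200
I = 200 / 100 = $2

$2


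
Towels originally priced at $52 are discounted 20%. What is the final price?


Calculate the discount amount:
20% of $52 = $10.40
Subtract from original:
$52 - $10.40 = $41.60

$41.60


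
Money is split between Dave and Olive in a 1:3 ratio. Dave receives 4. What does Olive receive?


Find the multiplier:
4 / 1 = 4
Apply to Olive's share:
3 x 4 = 12

12


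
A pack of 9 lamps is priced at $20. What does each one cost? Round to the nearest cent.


Total cost: $20
Number of items: 9
Unit price: $20 / 9 = $2.2222... ≈ $2.22

$2.22


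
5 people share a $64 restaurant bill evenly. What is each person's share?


Total bill: $64
Number of people: 5
Each pays: $64 / 5 = $12.80

$12.80


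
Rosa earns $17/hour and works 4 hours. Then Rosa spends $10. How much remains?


Calculate earnings:
4 x $17 = $68
Subtract spending:
$68 - $10 = $58

$58


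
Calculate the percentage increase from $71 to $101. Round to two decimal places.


Find the absolute change:
|101 - 71| = 30
Divide by original and multiply by 100:
30 / 71 x 100 = 42.2535...% ≈ 42.25%

42.25%


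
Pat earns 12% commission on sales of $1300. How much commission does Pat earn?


Convert rate to decimal:
12% = 0.12
Multiply by sales:
$1300 x 0.12 = $156

$156


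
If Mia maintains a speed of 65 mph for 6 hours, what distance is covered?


Use the formula: distance = speed x time
Speed = 65 mph, Time = 6 hours
65 x 6 = 390 miles

390 miles


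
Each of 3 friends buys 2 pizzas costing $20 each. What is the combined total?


Cost per person:
2 x $20 = $40
Group total:
3 x $40 = $120

$120


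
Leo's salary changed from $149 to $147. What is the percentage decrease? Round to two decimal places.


Find the absolute change:
|147 - 149| = 2
Divide by original and multiply by 100:
2 / 149 x 100 = 1.3422...% ≈ 1.34%

1.34%


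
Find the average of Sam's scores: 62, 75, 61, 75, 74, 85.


Add the scores:
62 + 75 + 61 + 75 + 74 + 85 = 432
Divide by the number of tests:
432 / 6 = 72

72


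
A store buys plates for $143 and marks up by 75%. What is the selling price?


Calculate the markup amount:
75% of $143 = $107.25
Add to cost:
$143 + $107.25 = $250.25

$250.25


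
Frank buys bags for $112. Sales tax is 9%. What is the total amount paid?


Calculate the tax:
9% of $112 = $10.08
Add tax to price:
$112 + $10.08 = $122.08

$122.08


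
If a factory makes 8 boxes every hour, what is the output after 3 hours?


Production rate: 8 boxes per hour
Time: 3 hours
Total: 8 x 3 = 24 boxes

24 boxes


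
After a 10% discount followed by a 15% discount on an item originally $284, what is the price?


First discount:
10% of $284 = $28.40
Price after first discount:
$284 - $28.40 = $255.60
Second discount:
15% of $255.60 = $38.34
Final price:
$255.60 - $38.34 = $217.26

$217.26


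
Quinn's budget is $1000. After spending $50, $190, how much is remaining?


Add up expenses:
$50 + $190 = $240
Subtract from budget:
$1000 - $240 = $760

$760


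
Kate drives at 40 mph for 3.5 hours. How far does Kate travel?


Use the formula: distance = speed x time
Speed = 40 mph, Time = 3.5 hours
40 x 3.5 = 140 miles

140 miles


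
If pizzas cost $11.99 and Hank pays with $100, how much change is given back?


Start with the amount paid:
$100
Subtract the price:
$100 - $11.99 = $88.01

$88.01


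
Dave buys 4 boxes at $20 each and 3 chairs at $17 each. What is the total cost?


Cost of boxes:
4 x $20 = $80
Cost of chairs:
3 x $17 = $51
Add both:
$80 + $51 = $131

$131


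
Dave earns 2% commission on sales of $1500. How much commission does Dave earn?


Convert rate to decimal:
2% = 0.02
Multiply by sales:
$1500 x 0.02 = $30

$30


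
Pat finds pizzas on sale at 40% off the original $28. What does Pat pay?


Calculate the discount amount:
40% of $28 = $11.20
Subtract from original:
$28 - $11.20 = $16.80

$16.80


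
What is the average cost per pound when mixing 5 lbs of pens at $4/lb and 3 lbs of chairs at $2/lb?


Cost of pens:
5 x $4 = $20
Cost of chairs:
3 x $2 = $6
Total cost: $20 + $6 = $26
Total weight: 8 lbs
Average: $26 / 8 = $3.25/lb

$3.25/lb


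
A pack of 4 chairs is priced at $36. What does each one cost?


Total cost: $36
Number of items: 4
Unit price: $36 / 4 = $9

$9


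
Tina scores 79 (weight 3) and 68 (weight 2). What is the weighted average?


Weighted sum:
3 x 79 + 2 x 68 = 373
Total weight:
3 + 2 = 5
Weighted average:
373 / 5 = 74.6

74.6


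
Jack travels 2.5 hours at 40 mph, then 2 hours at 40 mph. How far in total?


Leg 1 distance:
40 x 2.5 = 100 miles
Leg 2 distance:
40 x 2 = 80 miles
Total distance:
100 + 80 = 180 miles

180 miles


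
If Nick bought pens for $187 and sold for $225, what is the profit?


Selling price = $225
Cost price = $187
Profit = selling price - cost price:
Profit = $225 - $187 = $38

$38


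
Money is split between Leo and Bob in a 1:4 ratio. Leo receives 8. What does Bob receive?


Find the multiplier:
8 / 1 = 8
Apply to Bob's share:
4 x 8 = 32

32


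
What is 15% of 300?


Convert percentage to decimal:
15% = 0.15
Multiply:
300 x 0.15 = 45

45


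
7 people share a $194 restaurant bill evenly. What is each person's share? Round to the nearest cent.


Total bill: $194
Number of people: 7
Each pays: $194 / 7 = $27.7142... ≈ $27.71

$27.71


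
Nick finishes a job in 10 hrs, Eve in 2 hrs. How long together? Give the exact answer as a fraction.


Nick's rate: 1/10 of the job per hour
Eve's rate: 1/2 of the job per hour
Combined rate: 1/10 + 1/2 = 3/5 per hour
Time = 1 / (3/5) = 5/3 hours (≈ 1.67 hours)

5/3 hours


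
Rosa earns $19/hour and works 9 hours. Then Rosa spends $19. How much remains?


Calculate earnings:
9 x $19 = $171
Subtract spending:
$171 - $19 = $152

$152


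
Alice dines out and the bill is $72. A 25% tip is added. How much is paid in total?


Calculate the tip:
25% of $72 = $18
Add tip to meal cost:
$72 + $18 = $90

$90


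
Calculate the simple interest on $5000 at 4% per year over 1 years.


Use the formula I = P x R x T / 100
P x R x T = 5000 x 4 x 1 = 20000
I = 20000 / 100 = $200

$200


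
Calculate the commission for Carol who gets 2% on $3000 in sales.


Convert rate to decimal:
2% = 0.02
Multiply by sales:
$3000 x 0.02 = $60

$60


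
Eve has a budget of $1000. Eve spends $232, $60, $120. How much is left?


Add up expenses:
$232 + $60 + $120 = $412
Subtract from budget:
$1000 - $412 = $588

$588


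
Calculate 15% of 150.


Convert percentage to decimal:
15% = 0.15
Multiply:
150 x 0.15 = 22.5

22.5


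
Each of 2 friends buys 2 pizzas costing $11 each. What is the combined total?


Cost per person:
2 x $11 = $22
Group total:
2 x $22 = $44

$44


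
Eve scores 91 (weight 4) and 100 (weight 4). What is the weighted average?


Weighted sum:
4 x 91 + 4 x 100 = 764
Total weight:
4 + 4 = 8
Weighted average:
764 / 8 = 95.5

95.5


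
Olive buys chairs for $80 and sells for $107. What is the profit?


Selling price = $107
Cost price = $80
Profit = selling price - cost price:
Profit = $107 - $80 = $27

$27


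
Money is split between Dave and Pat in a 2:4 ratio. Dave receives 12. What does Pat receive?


Find the multiplier:
12 / 2 = 6
Apply to Pat's share:
4 x 6 = 24

24


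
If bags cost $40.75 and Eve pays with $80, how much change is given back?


Start with the amount paid:
$80
Subtract the price:
$80 - $40.75 = $39.25

$39.25


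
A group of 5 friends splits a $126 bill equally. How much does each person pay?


Total bill: $126
Number of people: 5
Each pays: $126 / 5 = $25.20

$25.20


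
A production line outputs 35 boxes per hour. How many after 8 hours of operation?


Production rate: 35 boxes per hour
Time: 8 hours
Total: 35 x 8 = 280 boxes

280 boxes


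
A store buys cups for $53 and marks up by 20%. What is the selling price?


Calculate the markup amount:
20% of $53 = $10.60
Add to cost:
$53 + $10.60 = $63.60

$63.60


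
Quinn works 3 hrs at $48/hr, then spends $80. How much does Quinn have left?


Calculate earnings:
3 x $48 = $144
Subtract spending:
$144 - $80 = $64

$64


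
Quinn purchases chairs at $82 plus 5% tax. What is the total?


Calculate the tax:
5% of $82 = $4.10
Add tax to price:
$82 + $4.10 = $86.10

$86.10


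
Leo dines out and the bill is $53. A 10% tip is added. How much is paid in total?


Calculate the tip:
10% of $53 = $5.30
Add tip to meal cost:
$53 + $5.30 = $58.30

$58.30


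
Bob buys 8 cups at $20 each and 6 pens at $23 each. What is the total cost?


Cost of cups:
8 x $20 = $160
Cost of pens:
6 x $23 = $138
Add both:
$160 + $138 = $298

$298


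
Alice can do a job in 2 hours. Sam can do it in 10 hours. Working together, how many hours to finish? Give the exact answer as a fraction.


Alice's rate: 1/2 of the job per hour
Sam's rate: 1/10 of the job per hour
Combined rate: 1/2 + 1/10 = 3/5 per hour
Time = 1 / (3/5) = 5/3 hours (≈ 1.67 hours)

5/3 hours


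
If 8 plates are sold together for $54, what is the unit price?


Total cost: $54
Number of items: 8
Unit price: $54 / 8 = $6.75

$6.75


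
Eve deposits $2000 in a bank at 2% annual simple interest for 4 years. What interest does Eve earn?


Use the formula I = P x R x T / 100
P x R x T = 2000 x 2 x 4 = 16000
I = 16000 / 100 = $160

$160


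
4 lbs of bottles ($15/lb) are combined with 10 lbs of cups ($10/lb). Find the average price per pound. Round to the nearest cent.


Cost of bottles:
4 x $15 = $60
Cost of cups:
10 x $10 = $100
Total cost: $60 + $100 = $160
Total weight: 14 lbs
Average: $160 / 14 = $11.4285... ≈ $11.43/lb

$11.43/lb


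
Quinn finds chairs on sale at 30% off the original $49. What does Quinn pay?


Calculate the discount amount:
30% of $49 = $14.70
Subtract from original:
$49 - $14.70 = $34.30

$34.30


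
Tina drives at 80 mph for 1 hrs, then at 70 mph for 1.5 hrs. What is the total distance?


Leg 1 distance:
80 x 1 = 80 miles
Leg 2 distance:
70 x 1.5 = 105 miles
Total distance:
80 + 105 = 185 miles

185 miles


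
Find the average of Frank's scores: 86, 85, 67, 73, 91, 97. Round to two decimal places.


Add the scores:
86 + 85 + 67 + 73 + 91 + 97 = 499
Divide by the number of tests:
499 / 6 = 83.1666... ≈ 83.17

83.17


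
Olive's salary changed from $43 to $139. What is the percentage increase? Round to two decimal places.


Find the absolute change:
|139 - 43| = 96
Divide by original and multiply by 100:
96 / 43 x 100 = 223.2558...% ≈ 223.26%

223.26%


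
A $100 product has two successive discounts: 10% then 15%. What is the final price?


First discount:
10% of $100 = $10
Price after first discount:
$100 - $10 = $90
Second discount:
15% of $90 = $13.50
Final price:
$90 - $13.50 = $76.50

$76.50


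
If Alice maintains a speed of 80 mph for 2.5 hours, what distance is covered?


Use the formula: distance = speed x time
Speed = 80 mph, Time = 2.5 hours
80 x 2.5 = 200 miles

200 miles


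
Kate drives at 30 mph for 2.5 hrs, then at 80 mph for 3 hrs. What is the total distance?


Leg 1 distance:
30 x 2.5 = 75 miles
Leg 2 distance:
80 x 3 = 240 miles
Total distance:
75 + 240 = 315 miles

315 miles


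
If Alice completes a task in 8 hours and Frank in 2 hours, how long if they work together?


Alice's rate: 1/8 of the job per hour
Frank's rate: 1/2 of the job per hour
Combined rate: 1/8 + 1/2 = 5/8 per hour
Time = 1 / (5/8) = 8/5 = 1.6 hours

1.6 hours


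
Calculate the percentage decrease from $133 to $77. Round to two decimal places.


Find the absolute change:
|77 - 133| = 56
Divide by original and multiply by 100:
56 / 133 x 100 = 42.1052...% ≈ 42.11%

42.11%


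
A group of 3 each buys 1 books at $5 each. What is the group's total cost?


Cost per person:
1 x $5 = $5
Group total:
3 x $5 = $15

$15


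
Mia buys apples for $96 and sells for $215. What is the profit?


Selling price = $215
Cost price = $96
Profit = selling price - cost price:
Profit = $215 - $96 = $119

$119


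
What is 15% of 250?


Convert percentage to decimal:
15% = 0.15
Multiply:
250 x 0.15 = 37.5

37.5


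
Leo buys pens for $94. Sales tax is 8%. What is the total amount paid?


Calculate the tax:
8% of $94 = $7.52
Add tax to price:
$94 + $7.52 = $101.52

$101.52


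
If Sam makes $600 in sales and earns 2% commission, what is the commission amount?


Convert rate to decimal:
2% = 0.02
Multiply by sales:
$600 x 0.02 = $12

$12


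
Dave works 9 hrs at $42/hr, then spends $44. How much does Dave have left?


Calculate earnings:
9 x $42 = $378
Subtract spending:
$378 - $44 = $334

$334


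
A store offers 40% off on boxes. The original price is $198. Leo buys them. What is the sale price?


Calculate the discount amount:
40% of $198 = $79.20
Subtract from original:
$198 - $79.20 = $118.80

$118.80


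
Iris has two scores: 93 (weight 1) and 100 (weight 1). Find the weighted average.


Weighted sum:
1 x 93 + 1 x 100 = 193
Total weight:
1 + 1 = 2
Weighted average:
193 / 2 = 96.5

96.5


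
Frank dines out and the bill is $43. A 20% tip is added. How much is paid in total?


Calculate the tip:
20% of $43 = $8.60
Add tip to meal cost:
$43 + $8.60 = $51.60

$51.60


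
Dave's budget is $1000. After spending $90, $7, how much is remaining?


Add up expenses:
$90 + $7 = $97
Subtract from budget:
$1000 - $97 = $903

$903


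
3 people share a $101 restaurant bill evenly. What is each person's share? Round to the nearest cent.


Total bill: $101
Number of people: 3
Each pays: $101 / 3 = $33.6666... ≈ $33.67

$33.67


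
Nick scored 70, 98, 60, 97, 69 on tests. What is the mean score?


Add the scores:
70 + 98 + 60 + 97 + 69 = 394
Divide by the number of tests:
394 / 5 = 78.8

78.8


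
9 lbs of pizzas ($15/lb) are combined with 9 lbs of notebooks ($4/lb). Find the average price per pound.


Cost of pizzas:
9 x $15 = $135
Cost of notebooks:
9 x $4 = $36
Total cost: $135 + $36 = $171
Total weight: 18 lbs
Average: $171 / 18 = $9.50/lb

$9.50/lb


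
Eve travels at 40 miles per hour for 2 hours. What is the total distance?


Use the formula: distance = speed x time
Speed = 40 mph, Time = 2 hours
40 x 2 = 80 miles

80 miles


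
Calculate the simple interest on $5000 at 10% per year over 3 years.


Use the formula I = P x R x T / 100
P x R x T = 5000 x 10 x 3 = 150000
I = 150000 / 100 = $1500

$1500


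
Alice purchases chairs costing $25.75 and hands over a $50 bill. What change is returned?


Start with the amount paid:
$50
Subtract the price:
$50 - $25.75 = $24.25

$24.25


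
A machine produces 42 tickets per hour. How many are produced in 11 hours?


Production rate: 42 tickets per hour
Time: 11 hours
Total: 42 x 11 = 462 tickets

462 tickets


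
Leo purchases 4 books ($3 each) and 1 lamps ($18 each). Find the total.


Cost of books:
4 x $3 = $12
Cost of lamps:
1 x $18 = $18
Add both:
$12 + $18 = $30

$30


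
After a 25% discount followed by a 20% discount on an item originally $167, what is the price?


First discount:
25% of $167 = $41.75
Price after first discount:
$167 - $41.75 = $125.25
Second discount:
20% of $125.25 = $25.05
Final price:
$125.25 - $25.05 = $100.20

$100.20


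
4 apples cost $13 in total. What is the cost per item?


Total cost: $13
Number of items: 4
Unit price: $13 / 4 = $3.25

$3.25


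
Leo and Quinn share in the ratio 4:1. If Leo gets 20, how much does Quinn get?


Find the multiplier:
20 / 4 = 5
Apply to Quinn's share:
1 x 5 = 5

5


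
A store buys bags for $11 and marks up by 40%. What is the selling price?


Calculate the markup amount:
40% of $11 = $4.40
Add to cost:
$11 + $4.40 = $15.40

$15.40


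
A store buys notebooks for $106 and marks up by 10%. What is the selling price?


Calculate the markup amount:
10% of $106 = $10.60
Add to cost:
$106 + $10.60 = $116.60

$116.60


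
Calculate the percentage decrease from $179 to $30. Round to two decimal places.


Find the absolute change:
|30 - 179| = 149
Divide by original and multiply by 100:
149 / 179 x 100 = 83.2402...% ≈ 83.24%

83.24%


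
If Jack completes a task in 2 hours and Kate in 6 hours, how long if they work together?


Jack's rate: 1/2 of the job per hour
Kate's rate: 1/6 of the job per hour
Combined rate: 1/2 + 1/6 = 2/3 per hour
Time = 1 / (2/3) = 3/2 = 1.5 hours

1.5 hours


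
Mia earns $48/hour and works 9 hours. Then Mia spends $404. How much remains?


Calculate earnings:
9 x $48 = $432
Subtract spending:
$432 - $404 = $28

$28


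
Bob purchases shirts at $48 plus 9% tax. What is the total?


Calculate the tax:
9% of $48 = $4.32
Add tax to price:
$48 + $4.32 = $52.32

$52.32


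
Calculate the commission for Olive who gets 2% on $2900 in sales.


Convert rate to decimal:
2% = 0.02
Multiply by sales:
$2900 x 0.02 = $58

$58


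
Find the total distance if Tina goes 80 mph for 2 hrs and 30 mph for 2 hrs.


Leg 1 distance:
80 x 2 = 160 miles
Leg 2 distance:
30 x 2 = 60 miles
Total distance:
160 + 60 = 220 miles

220 miles


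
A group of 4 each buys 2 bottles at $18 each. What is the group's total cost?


Cost per person:
2 x $18 = $36
Group total:
4 x $36 = $144

$144


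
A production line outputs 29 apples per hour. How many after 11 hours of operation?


Production rate: 29 apples per hour
Time: 11 hours
Total: 29 x 11 = 319 apples

319 apples


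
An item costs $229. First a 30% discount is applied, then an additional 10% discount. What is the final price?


First discount:
30% of $229 = $68.70
Price after first discount:
$229 - $68.70 = $160.30
Second discount:
10% of $160.30 = $16.03
Final price:
$160.30 - $16.03 = $144.27

$144.27


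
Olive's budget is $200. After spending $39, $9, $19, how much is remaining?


Add up expenses:
$39 + $9 + $19 = $67
Subtract from budget:
$200 - $67 = $133

$133


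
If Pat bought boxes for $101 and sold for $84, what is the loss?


Selling price = $84
Cost price = $101
Loss = cost price - selling price:
Loss = $101 - $84 = $17

$17


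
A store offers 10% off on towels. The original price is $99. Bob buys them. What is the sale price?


Calculate the discount amount:
10% of $99 = $9.90
Subtract from original:
$99 - $9.90 = $89.10

$89.10


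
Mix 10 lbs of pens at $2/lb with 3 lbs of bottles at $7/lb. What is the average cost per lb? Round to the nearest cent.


Cost of pens:
10 x $2 = $20
Cost of bottles:
3 x $7 = $21
Total cost: $20 + $21 = $41
Total weight: 13 lbs
Average: $41 / 13 = $3.1538... ≈ $3.15/lb

$3.15/lb


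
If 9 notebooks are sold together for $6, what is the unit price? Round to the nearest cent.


Total cost: $6
Number of items: 9
Unit price: $6 / 9 = $0.6666... ≈ $0.67

$0.67


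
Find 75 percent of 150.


Convert percentage to decimal:
75% = 0.75
Multiply:
150 x 0.75 = 112.5

112.5


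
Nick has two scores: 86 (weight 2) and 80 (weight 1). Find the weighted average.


Weighted sum:
2 x 86 + 1 x 80 = 252
Total weight:
2 + 1 = 3
Weighted average:
252 / 3 = 84

84


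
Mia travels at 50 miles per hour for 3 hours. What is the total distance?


Use the formula: distance = speed x time
Speed = 50 mph, Time = 3 hours
50 x 3 = 150 miles

150 miles


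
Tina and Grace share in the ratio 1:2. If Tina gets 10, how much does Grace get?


Find the multiplier:
10 / 1 = 10
Apply to Grace's share:
2 x 10 = 20

20


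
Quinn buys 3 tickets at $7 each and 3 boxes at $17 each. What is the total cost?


Cost of tickets:
3 x $7 = $21
Cost of boxes:
3 x $17 = $51
Add both:
$21 + $51 = $72

$72


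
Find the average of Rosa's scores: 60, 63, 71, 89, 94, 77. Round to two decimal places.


Add the scores:
60 + 63 + 71 + 89 + 94 + 77 = 454
Divide by the number of tests:
454 / 6 = 75.6666... ≈ 75.67

75.67


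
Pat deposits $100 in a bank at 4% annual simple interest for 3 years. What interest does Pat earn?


Use the formula I = P x R x T / 100
P x R x T = 100 x 4 x 3 = 1200
I = 1200 / 100 = $12

$12


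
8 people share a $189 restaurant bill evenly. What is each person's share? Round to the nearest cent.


Total bill: $189
Number of people: 8
Each pays: $189 / 8 = $23.625 ≈ $23.63

$23.63


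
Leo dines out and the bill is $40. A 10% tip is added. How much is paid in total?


Calculate the tip:
10% of $40 = $4
Add tip to meal cost:
$40 + $4 = $44

$44


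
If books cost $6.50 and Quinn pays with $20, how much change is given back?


Start with the amount paid:
$20
Subtract the price:
$20 - $6.50 = $13.50

$13.50


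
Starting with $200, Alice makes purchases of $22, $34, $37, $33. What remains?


Add up expenses:
$22 + $34 + $37 + $33 = $126
Subtract from budget:
$200 - $126 = $74

$74


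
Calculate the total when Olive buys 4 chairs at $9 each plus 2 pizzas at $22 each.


Cost of chairs:
4 x $9 = $36
Cost of pizzas:
2 x $22 = $44
Add both:
$36 + $44 = $80

$80


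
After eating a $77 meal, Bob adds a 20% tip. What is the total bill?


Calculate the tip:
20% of $77 = $15.40
Add tip to meal cost:
$77 + $15.40 = $92.40

$92.40


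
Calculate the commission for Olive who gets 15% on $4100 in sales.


Convert rate to decimal:
15% = 0.15
Multiply by sales:
$4100 x 0.15 = $615

$615


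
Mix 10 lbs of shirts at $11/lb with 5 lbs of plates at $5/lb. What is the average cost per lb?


Cost of shirts:
10 x $11 = $110
Cost of plates:
5 x $5 = $25
Total cost: $110 + $25 = $135
Total weight: 15 lbs
Average: $135 / 15 = $9/lb

$9/lb


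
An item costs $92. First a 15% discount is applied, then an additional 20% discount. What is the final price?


First discount:
15% of $92 = $13.80
Price after first discount:
$92 - $13.80 = $78.20
Second discount:
20% of $78.20 = $15.64
Final price:
$78.20 - $15.64 = $62.56

$62.56


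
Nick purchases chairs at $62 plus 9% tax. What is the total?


Calculate the tax:
9% of $62 = $5.58
Add tax to price:
$62 + $5.58 = $67.58

$67.58


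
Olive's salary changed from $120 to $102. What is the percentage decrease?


Find the absolute change:
|102 - 120| = 18
Divide by original and multiply by 100:
18 / 120 x 100 = 15%

15%


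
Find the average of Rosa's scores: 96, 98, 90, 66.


Add the scores:
96 + 98 + 90 + 66 = 350
Divide by the number of tests:
350 / 4 = 87.5

87.5


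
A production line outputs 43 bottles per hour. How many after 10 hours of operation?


Production rate: 43 bottles per hour
Time: 10 hours
Total: 43 x 10 = 430 bottles

430 bottles


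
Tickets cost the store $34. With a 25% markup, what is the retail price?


Calculate the markup amount:
25% of $34 = $8.50
Add to cost:
$34 + $8.50 = $42.50

$42.50


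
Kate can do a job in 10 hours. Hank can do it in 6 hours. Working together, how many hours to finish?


Kate's rate: 1/10 of the job per hour
Hank's rate: 1/6 of the job per hour
Combined rate: 1/10 + 1/6 = 4/15 per hour
Time = 1 / (4/15) = 15/4 = 3.75 hours

3.75 hours


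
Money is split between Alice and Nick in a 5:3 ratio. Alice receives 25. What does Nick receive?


Find the multiplier:
25 / 5 = 5
Apply to Nick's share:
3 x 5 = 15

15


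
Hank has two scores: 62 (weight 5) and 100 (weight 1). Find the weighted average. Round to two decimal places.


Weighted sum:
5 x 62 + 1 x 100 = 410
Total weight:
5 + 1 = 6
Weighted average:
410 / 6 = 68.3333... ≈ 68.33

68.33


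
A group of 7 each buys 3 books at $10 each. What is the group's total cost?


Cost per person:
3 x $10 = $30
Group total:
7 x $30 = $210

$210


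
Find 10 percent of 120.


Convert percentage to decimal:
10% = 0.1
Multiply:
120 x 0.1 = 12

12


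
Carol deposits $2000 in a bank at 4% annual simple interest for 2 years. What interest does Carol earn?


Use the formula I = P x R x T / 100
P x R x T = 2000 x 4 x 2 = 16000
I = 16000 / 100 = $160

$160


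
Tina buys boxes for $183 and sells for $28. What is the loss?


Selling price = $28
Cost price = $183
Loss = cost price - selling price:
Loss = $183 - $28 = $155

$155
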